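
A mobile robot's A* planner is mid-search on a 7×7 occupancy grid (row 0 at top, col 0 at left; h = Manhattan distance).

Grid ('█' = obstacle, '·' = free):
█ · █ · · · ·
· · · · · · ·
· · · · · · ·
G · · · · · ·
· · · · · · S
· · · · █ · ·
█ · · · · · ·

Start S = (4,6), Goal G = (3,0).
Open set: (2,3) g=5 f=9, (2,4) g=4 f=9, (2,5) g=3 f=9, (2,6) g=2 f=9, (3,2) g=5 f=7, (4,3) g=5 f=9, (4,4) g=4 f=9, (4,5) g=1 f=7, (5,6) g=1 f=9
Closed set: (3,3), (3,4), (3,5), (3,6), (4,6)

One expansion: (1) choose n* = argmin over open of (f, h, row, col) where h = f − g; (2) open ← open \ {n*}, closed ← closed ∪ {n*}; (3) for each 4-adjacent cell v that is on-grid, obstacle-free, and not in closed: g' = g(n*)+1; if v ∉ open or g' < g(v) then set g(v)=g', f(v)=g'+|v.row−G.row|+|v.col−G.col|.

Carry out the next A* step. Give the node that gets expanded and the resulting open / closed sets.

step 1: expand (3,2) (f=7, h=2) → closed; open now [(2,2) g=6 f=9, (2,3) g=5 f=9, (2,4) g=4 f=9, (2,5) g=3 f=9, (2,6) g=2 f=9, (3,1) g=6 f=7, (4,2) g=6 f=9, (4,3) g=5 f=9, (4,4) g=4 f=9, (4,5) g=1 f=7, (5,6) g=1 f=9]

expanded=(3,2); open=[(2,2) g=6 f=9, (2,3) g=5 f=9, (2,4) g=4 f=9, (2,5) g=3 f=9, (2,6) g=2 f=9, (3,1) g=6 f=7, (4,2) g=6 f=9, (4,3) g=5 f=9, (4,4) g=4 f=9, (4,5) g=1 f=7, (5,6) g=1 f=9]; closed=[(3,2), (3,3), (3,4), (3,5), (3,6), (4,6)]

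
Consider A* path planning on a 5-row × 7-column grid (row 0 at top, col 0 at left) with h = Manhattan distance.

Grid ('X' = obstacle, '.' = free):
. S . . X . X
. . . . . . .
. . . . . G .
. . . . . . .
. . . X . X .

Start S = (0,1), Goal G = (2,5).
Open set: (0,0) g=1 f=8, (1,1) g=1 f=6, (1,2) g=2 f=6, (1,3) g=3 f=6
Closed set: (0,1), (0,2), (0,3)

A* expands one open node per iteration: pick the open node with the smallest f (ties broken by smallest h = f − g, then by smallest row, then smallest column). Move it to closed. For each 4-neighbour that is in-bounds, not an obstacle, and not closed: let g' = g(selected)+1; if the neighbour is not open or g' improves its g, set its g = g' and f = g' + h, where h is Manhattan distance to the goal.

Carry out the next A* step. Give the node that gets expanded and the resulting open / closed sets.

step 1: expand (1,3) (f=6, h=3) → closed; open now [(0,0) g=1 f=8, (1,1) g=1 f=6, (1,2) g=2 f=6, (1,4) g=4 f=6, (2,3) g=4 f=6]

expanded=(1,3); open=[(0,0) g=1 f=8, (1,1) g=1 f=6, (1,2) g=2 f=6, (1,4) g=4 f=6, (2,3) g=4 f=6]; closed=[(0,1), (0,2), (0,3), (1,3)]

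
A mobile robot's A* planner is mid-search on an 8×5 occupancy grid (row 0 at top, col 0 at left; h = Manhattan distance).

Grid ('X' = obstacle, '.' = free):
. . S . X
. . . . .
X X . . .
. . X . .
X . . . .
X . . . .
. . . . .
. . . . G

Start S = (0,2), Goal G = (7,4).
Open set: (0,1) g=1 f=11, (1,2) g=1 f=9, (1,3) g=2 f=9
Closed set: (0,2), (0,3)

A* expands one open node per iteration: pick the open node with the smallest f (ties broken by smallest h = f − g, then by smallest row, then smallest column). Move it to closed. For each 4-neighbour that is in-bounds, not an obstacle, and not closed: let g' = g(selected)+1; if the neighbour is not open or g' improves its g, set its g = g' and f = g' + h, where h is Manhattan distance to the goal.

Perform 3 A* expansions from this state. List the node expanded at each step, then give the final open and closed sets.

step 1: expand (1,3) (f=9, h=7) → closed; open now [(0,1) g=1 f=11, (1,2) g=1 f=9, (1,4) g=3 f=9, (2,3) g=3 f=9]
step 2: expand (1,4) (f=9, h=6) → closed; open now [(0,1) g=1 f=11, (1,2) g=1 f=9, (2,3) g=3 f=9, (2,4) g=4 f=9]
step 3: expand (2,4) (f=9, h=5) → closed; open now [(0,1) g=1 f=11, (1,2) g=1 f=9, (2,3) g=3 f=9, (3,4) g=5 f=9]

order=[(1,3) → (1,4) → (2,4)]; open=[(0,1) g=1 f=11, (1,2) g=1 f=9, (2,3) g=3 f=9, (3,4) g=5 f=9]; closed=[(0,2), (0,3), (1,3), (1,4), (2,4)]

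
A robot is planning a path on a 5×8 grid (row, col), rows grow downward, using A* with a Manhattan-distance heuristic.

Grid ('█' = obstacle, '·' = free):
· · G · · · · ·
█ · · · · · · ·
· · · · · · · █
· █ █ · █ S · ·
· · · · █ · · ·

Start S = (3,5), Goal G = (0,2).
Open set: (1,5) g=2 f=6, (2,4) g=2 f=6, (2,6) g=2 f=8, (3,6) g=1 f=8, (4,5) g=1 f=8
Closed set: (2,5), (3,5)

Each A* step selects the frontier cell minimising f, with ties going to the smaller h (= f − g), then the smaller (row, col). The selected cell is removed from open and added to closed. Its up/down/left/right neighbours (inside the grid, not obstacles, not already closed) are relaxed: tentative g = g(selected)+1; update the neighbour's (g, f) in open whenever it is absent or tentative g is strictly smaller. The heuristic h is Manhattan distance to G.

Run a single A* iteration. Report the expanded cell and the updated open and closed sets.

step 1: expand (1,5) (f=6, h=4) → closed; open now [(0,5) g=3 f=6, (1,4) g=3 f=6, (1,6) g=3 f=8, (2,4) g=2 f=6, (2,6) g=2 f=8, (3,6) g=1 f=8, (4,5) g=1 f=8]

expanded=(1,5); open=[(0,5) g=3 f=6, (1,4) g=3 f=6, (1,6) g=3 f=8, (2,4) g=2 f=6, (2,6) g=2 f=8, (3,6) g=1 f=8, (4,5) g=1 f=8]; closed=[(1,5), (2,5), (3,5)]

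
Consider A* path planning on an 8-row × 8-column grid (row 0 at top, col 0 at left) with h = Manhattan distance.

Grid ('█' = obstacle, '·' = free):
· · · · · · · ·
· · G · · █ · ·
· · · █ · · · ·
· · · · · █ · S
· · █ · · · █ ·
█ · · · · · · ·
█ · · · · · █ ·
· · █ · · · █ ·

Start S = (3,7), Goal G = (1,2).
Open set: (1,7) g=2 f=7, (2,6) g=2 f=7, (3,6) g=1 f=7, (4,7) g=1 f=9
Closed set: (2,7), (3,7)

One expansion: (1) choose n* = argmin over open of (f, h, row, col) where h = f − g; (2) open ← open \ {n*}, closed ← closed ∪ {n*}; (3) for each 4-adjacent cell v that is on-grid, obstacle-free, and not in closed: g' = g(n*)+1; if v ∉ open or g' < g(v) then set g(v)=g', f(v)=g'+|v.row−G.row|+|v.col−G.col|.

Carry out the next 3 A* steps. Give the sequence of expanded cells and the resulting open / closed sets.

order=[(1,7) → (1,6) → (2,6)]; open=[(0,6) g=4 f=9, (0,7) g=3 f=9, (2,5) g=3 f=7, (3,6) g=1 f=7, (4,7) g=1 f=9]; closed=[(1,6), (1,7), (2,6), (2,7), (3,7)]

step 1: expand (1,7) (f=7, h=5) → closed; open now [(0,7) g=3 f=9, (1,6) g=3 f=7, (2,6) g=2 f=7, (3,6) g=1 f=7, (4,7) g=1 f=9]
step 2: expand (1,6) (f=7, h=4) → closed; open now [(0,6) g=4 f=9, (0,7) g=3 f=9, (2,6) g=2 f=7, (3,6) g=1 f=7, (4,7) g=1 f=9]
step 3: expand (2,6) (f=7, h=5) → closed; open now [(0,6) g=4 f=9, (0,7) g=3 f=9, (2,5) g=3 f=7, (3,6) g=1 f=7, (4,7) g=1 f=9]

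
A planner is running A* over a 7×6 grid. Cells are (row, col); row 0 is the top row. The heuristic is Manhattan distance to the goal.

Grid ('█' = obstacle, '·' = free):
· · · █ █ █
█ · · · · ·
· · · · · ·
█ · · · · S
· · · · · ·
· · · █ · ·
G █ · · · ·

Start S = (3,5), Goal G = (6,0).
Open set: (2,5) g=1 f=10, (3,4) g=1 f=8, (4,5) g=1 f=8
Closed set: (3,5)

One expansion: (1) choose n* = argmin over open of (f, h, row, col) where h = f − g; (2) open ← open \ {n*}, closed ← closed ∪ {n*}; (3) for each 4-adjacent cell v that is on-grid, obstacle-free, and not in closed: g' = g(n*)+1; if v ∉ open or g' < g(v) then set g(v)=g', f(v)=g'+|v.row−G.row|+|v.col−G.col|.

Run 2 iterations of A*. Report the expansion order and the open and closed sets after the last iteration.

order=[(3,4) → (3,3)]; open=[(2,3) g=3 f=10, (2,4) g=2 f=10, (2,5) g=1 f=10, (3,2) g=3 f=8, (4,3) g=3 f=8, (4,4) g=2 f=8, (4,5) g=1 f=8]; closed=[(3,3), (3,4), (3,5)]

step 1: expand (3,4) (f=8, h=7) → closed; open now [(2,4) g=2 f=10, (2,5) g=1 f=10, (3,3) g=2 f=8, (4,4) g=2 f=8, (4,5) g=1 f=8]
step 2: expand (3,3) (f=8, h=6) → closed; open now [(2,3) g=3 f=10, (2,4) g=2 f=10, (2,5) g=1 f=10, (3,2) g=3 f=8, (4,3) g=3 f=8, (4,4) g=2 f=8, (4,5) g=1 f=8]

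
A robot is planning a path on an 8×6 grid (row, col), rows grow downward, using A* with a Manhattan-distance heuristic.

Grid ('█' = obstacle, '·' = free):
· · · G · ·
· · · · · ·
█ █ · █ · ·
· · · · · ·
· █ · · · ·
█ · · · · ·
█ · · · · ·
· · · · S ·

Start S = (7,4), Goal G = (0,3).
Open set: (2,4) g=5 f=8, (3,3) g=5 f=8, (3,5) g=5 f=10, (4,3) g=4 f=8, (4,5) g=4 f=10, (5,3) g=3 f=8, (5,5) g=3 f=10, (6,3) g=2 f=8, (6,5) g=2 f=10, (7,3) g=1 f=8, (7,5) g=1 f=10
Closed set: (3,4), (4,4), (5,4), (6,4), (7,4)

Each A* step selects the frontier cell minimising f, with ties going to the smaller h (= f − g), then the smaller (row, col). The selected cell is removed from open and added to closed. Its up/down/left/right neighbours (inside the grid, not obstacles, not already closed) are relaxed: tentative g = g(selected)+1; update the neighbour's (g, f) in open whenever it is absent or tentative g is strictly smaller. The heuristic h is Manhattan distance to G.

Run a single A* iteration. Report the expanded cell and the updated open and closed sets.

expanded=(2,4); open=[(1,4) g=6 f=8, (2,5) g=6 f=10, (3,3) g=5 f=8, (3,5) g=5 f=10, (4,3) g=4 f=8, (4,5) g=4 f=10, (5,3) g=3 f=8, (5,5) g=3 f=10, (6,3) g=2 f=8, (6,5) g=2 f=10, (7,3) g=1 f=8, (7,5) g=1 f=10]; closed=[(2,4), (3,4), (4,4), (5,4), (6,4), (7,4)]

step 1: expand (2,4) (f=8, h=3) → closed; open now [(1,4) g=6 f=8, (2,5) g=6 f=10, (3,3) g=5 f=8, (3,5) g=5 f=10, (4,3) g=4 f=8, (4,5) g=4 f=10, (5,3) g=3 f=8, (5,5) g=3 f=10, (6,3) g=2 f=8, (6,5) g=2 f=10, (7,3) g=1 f=8, (7,5) g=1 f=10]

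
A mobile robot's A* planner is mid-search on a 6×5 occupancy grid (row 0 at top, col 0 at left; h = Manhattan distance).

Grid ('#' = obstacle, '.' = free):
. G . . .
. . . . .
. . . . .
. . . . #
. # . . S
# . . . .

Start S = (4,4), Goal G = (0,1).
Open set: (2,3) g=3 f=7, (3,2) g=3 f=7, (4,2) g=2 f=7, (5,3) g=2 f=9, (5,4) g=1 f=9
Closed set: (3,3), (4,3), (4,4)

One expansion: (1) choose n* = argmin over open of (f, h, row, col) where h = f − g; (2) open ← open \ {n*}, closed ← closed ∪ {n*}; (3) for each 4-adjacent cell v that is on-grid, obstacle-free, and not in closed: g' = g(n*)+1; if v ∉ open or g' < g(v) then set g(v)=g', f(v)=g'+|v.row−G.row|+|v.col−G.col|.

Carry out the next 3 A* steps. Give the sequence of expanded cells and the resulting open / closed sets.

order=[(2,3) → (1,3) → (0,3)]; open=[(0,2) g=6 f=7, (0,4) g=6 f=9, (1,2) g=5 f=7, (1,4) g=5 f=9, (2,2) g=4 f=7, (2,4) g=4 f=9, (3,2) g=3 f=7, (4,2) g=2 f=7, (5,3) g=2 f=9, (5,4) g=1 f=9]; closed=[(0,3), (1,3), (2,3), (3,3), (4,3), (4,4)]

step 1: expand (2,3) (f=7, h=4) → closed; open now [(1,3) g=4 f=7, (2,2) g=4 f=7, (2,4) g=4 f=9, (3,2) g=3 f=7, (4,2) g=2 f=7, (5,3) g=2 f=9, (5,4) g=1 f=9]
step 2: expand (1,3) (f=7, h=3) → closed; open now [(0,3) g=5 f=7, (1,2) g=5 f=7, (1,4) g=5 f=9, (2,2) g=4 f=7, (2,4) g=4 f=9, (3,2) g=3 f=7, (4,2) g=2 f=7, (5,3) g=2 f=9, (5,4) g=1 f=9]
step 3: expand (0,3) (f=7, h=2) → closed; open now [(0,2) g=6 f=7, (0,4) g=6 f=9, (1,2) g=5 f=7, (1,4) g=5 f=9, (2,2) g=4 f=7, (2,4) g=4 f=9, (3,2) g=3 f=7, (4,2) g=2 f=7, (5,3) g=2 f=9, (5,4) g=1 f=9]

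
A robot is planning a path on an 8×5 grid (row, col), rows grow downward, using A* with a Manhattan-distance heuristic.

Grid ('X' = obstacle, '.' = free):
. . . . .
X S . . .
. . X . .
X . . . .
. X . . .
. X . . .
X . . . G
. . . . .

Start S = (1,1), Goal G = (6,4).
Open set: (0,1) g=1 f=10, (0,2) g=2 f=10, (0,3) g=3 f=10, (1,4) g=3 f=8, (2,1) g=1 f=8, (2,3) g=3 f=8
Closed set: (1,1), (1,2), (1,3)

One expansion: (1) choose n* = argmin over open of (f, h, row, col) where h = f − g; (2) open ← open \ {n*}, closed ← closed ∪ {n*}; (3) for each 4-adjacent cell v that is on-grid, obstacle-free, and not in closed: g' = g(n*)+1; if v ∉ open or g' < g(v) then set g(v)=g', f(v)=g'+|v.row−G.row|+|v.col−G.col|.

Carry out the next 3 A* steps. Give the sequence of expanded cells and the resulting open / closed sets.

order=[(1,4) → (2,4) → (3,4)]; open=[(0,1) g=1 f=10, (0,2) g=2 f=10, (0,3) g=3 f=10, (0,4) g=4 f=10, (2,1) g=1 f=8, (2,3) g=3 f=8, (3,3) g=6 f=10, (4,4) g=6 f=8]; closed=[(1,1), (1,2), (1,3), (1,4), (2,4), (3,4)]

step 1: expand (1,4) (f=8, h=5) → closed; open now [(0,1) g=1 f=10, (0,2) g=2 f=10, (0,3) g=3 f=10, (0,4) g=4 f=10, (2,1) g=1 f=8, (2,3) g=3 f=8, (2,4) g=4 f=8]
step 2: expand (2,4) (f=8, h=4) → closed; open now [(0,1) g=1 f=10, (0,2) g=2 f=10, (0,3) g=3 f=10, (0,4) g=4 f=10, (2,1) g=1 f=8, (2,3) g=3 f=8, (3,4) g=5 f=8]
step 3: expand (3,4) (f=8, h=3) → closed; open now [(0,1) g=1 f=10, (0,2) g=2 f=10, (0,3) g=3 f=10, (0,4) g=4 f=10, (2,1) g=1 f=8, (2,3) g=3 f=8, (3,3) g=6 f=10, (4,4) g=6 f=8]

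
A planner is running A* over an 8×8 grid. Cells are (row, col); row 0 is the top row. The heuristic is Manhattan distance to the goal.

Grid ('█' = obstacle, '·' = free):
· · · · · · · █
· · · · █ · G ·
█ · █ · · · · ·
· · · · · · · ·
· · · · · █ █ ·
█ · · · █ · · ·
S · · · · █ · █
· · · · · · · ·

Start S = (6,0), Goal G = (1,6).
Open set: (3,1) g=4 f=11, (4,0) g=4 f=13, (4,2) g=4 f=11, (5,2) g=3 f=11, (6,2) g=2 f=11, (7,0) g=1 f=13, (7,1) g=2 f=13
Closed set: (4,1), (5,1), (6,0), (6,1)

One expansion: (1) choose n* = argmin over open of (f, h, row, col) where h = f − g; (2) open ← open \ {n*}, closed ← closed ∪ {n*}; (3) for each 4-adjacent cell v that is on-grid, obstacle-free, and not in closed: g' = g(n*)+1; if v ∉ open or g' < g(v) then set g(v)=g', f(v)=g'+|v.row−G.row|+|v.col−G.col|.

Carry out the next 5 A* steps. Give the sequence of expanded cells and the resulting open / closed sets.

step 1: expand (3,1) (f=11, h=7) → closed; open now [(2,1) g=5 f=11, (3,0) g=5 f=13, (3,2) g=5 f=11, (4,0) g=4 f=13, (4,2) g=4 f=11, (5,2) g=3 f=11, (6,2) g=2 f=11, (7,0) g=1 f=13, (7,1) g=2 f=13]
step 2: expand (2,1) (f=11, h=6) → closed; open now [(1,1) g=6 f=11, (3,0) g=5 f=13, (3,2) g=5 f=11, (4,0) g=4 f=13, (4,2) g=4 f=11, (5,2) g=3 f=11, (6,2) g=2 f=11, (7,0) g=1 f=13, (7,1) g=2 f=13]
step 3: expand (1,1) (f=11, h=5) → closed; open now [(0,1) g=7 f=13, (1,0) g=7 f=13, (1,2) g=7 f=11, (3,0) g=5 f=13, (3,2) g=5 f=11, (4,0) g=4 f=13, (4,2) g=4 f=11, (5,2) g=3 f=11, (6,2) g=2 f=11, (7,0) g=1 f=13, (7,1) g=2 f=13]
step 4: expand (1,2) (f=11, h=4) → closed; open now [(0,1) g=7 f=13, (0,2) g=8 f=13, (1,0) g=7 f=13, (1,3) g=8 f=11, (3,0) g=5 f=13, (3,2) g=5 f=11, (4,0) g=4 f=13, (4,2) g=4 f=11, (5,2) g=3 f=11, (6,2) g=2 f=11, (7,0) g=1 f=13, (7,1) g=2 f=13]
step 5: expand (1,3) (f=11, h=3) → closed; open now [(0,1) g=7 f=13, (0,2) g=8 f=13, (0,3) g=9 f=13, (1,0) g=7 f=13, (2,3) g=9 f=13, (3,0) g=5 f=13, (3,2) g=5 f=11, (4,0) g=4 f=13, (4,2) g=4 f=11, (5,2) g=3 f=11, (6,2) g=2 f=11, (7,0) g=1 f=13, (7,1) g=2 f=13]

order=[(3,1) → (2,1) → (1,1) → (1,2) → (1,3)]; open=[(0,1) g=7 f=13, (0,2) g=8 f=13, (0,3) g=9 f=13, (1,0) g=7 f=13, (2,3) g=9 f=13, (3,0) g=5 f=13, (3,2) g=5 f=11, (4,0) g=4 f=13, (4,2) g=4 f=11, (5,2) g=3 f=11, (6,2) g=2 f=11, (7,0) g=1 f=13, (7,1) g=2 f=13]; closed=[(1,1), (1,2), (1,3), (2,1), (3,1), (4,1), (5,1), (6,0), (6,1)]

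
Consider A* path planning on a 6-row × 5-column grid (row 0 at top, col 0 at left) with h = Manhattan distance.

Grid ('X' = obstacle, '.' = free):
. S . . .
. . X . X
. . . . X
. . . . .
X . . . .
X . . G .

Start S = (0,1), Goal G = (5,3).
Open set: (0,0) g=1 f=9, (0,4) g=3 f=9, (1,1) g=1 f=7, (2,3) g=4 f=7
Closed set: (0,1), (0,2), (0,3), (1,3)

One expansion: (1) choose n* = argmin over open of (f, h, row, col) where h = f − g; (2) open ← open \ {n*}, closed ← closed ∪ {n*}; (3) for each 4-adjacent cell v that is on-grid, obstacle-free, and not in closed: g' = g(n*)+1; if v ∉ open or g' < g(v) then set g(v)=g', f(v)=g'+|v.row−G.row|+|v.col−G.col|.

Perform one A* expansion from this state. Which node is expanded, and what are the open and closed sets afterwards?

step 1: expand (2,3) (f=7, h=3) → closed; open now [(0,0) g=1 f=9, (0,4) g=3 f=9, (1,1) g=1 f=7, (2,2) g=5 f=9, (3,3) g=5 f=7]

expanded=(2,3); open=[(0,0) g=1 f=9, (0,4) g=3 f=9, (1,1) g=1 f=7, (2,2) g=5 f=9, (3,3) g=5 f=7]; closed=[(0,1), (0,2), (0,3), (1,3), (2,3)]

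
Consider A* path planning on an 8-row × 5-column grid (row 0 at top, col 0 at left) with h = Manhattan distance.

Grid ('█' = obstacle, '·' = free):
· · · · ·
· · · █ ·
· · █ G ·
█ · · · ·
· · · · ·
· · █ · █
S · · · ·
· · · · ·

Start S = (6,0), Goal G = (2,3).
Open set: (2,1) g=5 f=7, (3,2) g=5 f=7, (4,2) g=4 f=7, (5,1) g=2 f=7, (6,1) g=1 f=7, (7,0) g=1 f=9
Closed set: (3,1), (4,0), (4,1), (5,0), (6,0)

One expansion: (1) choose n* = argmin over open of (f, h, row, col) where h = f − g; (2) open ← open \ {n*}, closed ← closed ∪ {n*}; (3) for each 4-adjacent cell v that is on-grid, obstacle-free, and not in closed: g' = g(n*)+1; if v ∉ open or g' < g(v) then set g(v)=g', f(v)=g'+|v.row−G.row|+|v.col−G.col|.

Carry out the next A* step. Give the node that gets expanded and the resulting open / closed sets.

expanded=(2,1); open=[(1,1) g=6 f=9, (2,0) g=6 f=9, (3,2) g=5 f=7, (4,2) g=4 f=7, (5,1) g=2 f=7, (6,1) g=1 f=7, (7,0) g=1 f=9]; closed=[(2,1), (3,1), (4,0), (4,1), (5,0), (6,0)]

step 1: expand (2,1) (f=7, h=2) → closed; open now [(1,1) g=6 f=9, (2,0) g=6 f=9, (3,2) g=5 f=7, (4,2) g=4 f=7, (5,1) g=2 f=7, (6,1) g=1 f=7, (7,0) g=1 f=9]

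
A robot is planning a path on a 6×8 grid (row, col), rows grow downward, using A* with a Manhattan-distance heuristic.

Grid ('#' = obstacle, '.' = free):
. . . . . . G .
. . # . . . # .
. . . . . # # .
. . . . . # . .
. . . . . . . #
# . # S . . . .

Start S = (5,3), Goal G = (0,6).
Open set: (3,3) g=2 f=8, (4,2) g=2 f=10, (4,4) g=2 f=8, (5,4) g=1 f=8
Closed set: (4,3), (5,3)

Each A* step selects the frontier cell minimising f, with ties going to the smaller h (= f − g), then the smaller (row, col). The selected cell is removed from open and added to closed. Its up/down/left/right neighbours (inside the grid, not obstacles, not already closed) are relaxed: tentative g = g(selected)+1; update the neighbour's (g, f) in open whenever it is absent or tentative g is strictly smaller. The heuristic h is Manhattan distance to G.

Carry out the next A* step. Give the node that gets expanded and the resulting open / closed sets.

expanded=(3,3); open=[(2,3) g=3 f=8, (3,2) g=3 f=10, (3,4) g=3 f=8, (4,2) g=2 f=10, (4,4) g=2 f=8, (5,4) g=1 f=8]; closed=[(3,3), (4,3), (5,3)]

step 1: expand (3,3) (f=8, h=6) → closed; open now [(2,3) g=3 f=8, (3,2) g=3 f=10, (3,4) g=3 f=8, (4,2) g=2 f=10, (4,4) g=2 f=8, (5,4) g=1 f=8]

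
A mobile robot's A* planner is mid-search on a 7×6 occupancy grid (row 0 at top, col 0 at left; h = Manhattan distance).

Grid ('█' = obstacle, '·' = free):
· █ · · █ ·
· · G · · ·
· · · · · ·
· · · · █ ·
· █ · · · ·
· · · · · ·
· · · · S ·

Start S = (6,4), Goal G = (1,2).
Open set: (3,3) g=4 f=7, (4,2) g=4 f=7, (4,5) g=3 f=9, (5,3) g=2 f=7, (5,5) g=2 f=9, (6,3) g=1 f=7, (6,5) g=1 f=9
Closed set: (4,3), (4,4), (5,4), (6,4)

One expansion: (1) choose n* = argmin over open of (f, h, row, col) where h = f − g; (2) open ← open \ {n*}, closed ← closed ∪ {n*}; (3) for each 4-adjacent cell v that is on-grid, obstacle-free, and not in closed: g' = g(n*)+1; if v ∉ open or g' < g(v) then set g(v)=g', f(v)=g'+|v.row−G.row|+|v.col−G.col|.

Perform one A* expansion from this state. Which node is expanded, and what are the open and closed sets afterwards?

step 1: expand (3,3) (f=7, h=3) → closed; open now [(2,3) g=5 f=7, (3,2) g=5 f=7, (4,2) g=4 f=7, (4,5) g=3 f=9, (5,3) g=2 f=7, (5,5) g=2 f=9, (6,3) g=1 f=7, (6,5) g=1 f=9]

expanded=(3,3); open=[(2,3) g=5 f=7, (3,2) g=5 f=7, (4,2) g=4 f=7, (4,5) g=3 f=9, (5,3) g=2 f=7, (5,5) g=2 f=9, (6,3) g=1 f=7, (6,5) g=1 f=9]; closed=[(3,3), (4,3), (4,4), (5,4), (6,4)]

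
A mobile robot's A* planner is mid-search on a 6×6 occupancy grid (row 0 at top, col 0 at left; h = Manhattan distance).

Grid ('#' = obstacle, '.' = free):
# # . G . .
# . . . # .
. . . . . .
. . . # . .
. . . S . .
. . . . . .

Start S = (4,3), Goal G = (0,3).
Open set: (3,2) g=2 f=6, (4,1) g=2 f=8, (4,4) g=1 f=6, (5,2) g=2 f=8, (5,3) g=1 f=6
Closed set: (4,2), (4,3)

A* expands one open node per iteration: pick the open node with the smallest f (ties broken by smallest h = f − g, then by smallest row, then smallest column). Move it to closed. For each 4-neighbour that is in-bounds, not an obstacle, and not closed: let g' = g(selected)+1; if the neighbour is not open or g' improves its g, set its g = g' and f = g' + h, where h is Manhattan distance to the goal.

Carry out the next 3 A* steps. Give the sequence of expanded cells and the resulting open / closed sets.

step 1: expand (3,2) (f=6, h=4) → closed; open now [(2,2) g=3 f=6, (3,1) g=3 f=8, (4,1) g=2 f=8, (4,4) g=1 f=6, (5,2) g=2 f=8, (5,3) g=1 f=6]
step 2: expand (2,2) (f=6, h=3) → closed; open now [(1,2) g=4 f=6, (2,1) g=4 f=8, (2,3) g=4 f=6, (3,1) g=3 f=8, (4,1) g=2 f=8, (4,4) g=1 f=6, (5,2) g=2 f=8, (5,3) g=1 f=6]
step 3: expand (1,2) (f=6, h=2) → closed; open now [(0,2) g=5 f=6, (1,1) g=5 f=8, (1,3) g=5 f=6, (2,1) g=4 f=8, (2,3) g=4 f=6, (3,1) g=3 f=8, (4,1) g=2 f=8, (4,4) g=1 f=6, (5,2) g=2 f=8, (5,3) g=1 f=6]

order=[(3,2) → (2,2) → (1,2)]; open=[(0,2) g=5 f=6, (1,1) g=5 f=8, (1,3) g=5 f=6, (2,1) g=4 f=8, (2,3) g=4 f=6, (3,1) g=3 f=8, (4,1) g=2 f=8, (4,4) g=1 f=6, (5,2) g=2 f=8, (5,3) g=1 f=6]; closed=[(1,2), (2,2), (3,2), (4,2), (4,3)]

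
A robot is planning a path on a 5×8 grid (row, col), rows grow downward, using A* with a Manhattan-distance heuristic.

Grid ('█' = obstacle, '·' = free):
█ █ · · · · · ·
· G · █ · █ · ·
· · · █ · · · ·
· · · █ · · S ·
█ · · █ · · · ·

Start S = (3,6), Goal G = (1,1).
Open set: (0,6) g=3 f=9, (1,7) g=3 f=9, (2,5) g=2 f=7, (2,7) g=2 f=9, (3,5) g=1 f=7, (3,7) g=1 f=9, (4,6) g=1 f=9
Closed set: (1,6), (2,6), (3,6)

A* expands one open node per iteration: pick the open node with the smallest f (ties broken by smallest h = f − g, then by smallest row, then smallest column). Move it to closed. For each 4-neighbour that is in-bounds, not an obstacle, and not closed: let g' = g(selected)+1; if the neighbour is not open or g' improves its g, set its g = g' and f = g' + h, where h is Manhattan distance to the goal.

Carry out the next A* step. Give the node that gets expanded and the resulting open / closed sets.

expanded=(2,5); open=[(0,6) g=3 f=9, (1,7) g=3 f=9, (2,4) g=3 f=7, (2,7) g=2 f=9, (3,5) g=1 f=7, (3,7) g=1 f=9, (4,6) g=1 f=9]; closed=[(1,6), (2,5), (2,6), (3,6)]

step 1: expand (2,5) (f=7, h=5) → closed; open now [(0,6) g=3 f=9, (1,7) g=3 f=9, (2,4) g=3 f=7, (2,7) g=2 f=9, (3,5) g=1 f=7, (3,7) g=1 f=9, (4,6) g=1 f=9]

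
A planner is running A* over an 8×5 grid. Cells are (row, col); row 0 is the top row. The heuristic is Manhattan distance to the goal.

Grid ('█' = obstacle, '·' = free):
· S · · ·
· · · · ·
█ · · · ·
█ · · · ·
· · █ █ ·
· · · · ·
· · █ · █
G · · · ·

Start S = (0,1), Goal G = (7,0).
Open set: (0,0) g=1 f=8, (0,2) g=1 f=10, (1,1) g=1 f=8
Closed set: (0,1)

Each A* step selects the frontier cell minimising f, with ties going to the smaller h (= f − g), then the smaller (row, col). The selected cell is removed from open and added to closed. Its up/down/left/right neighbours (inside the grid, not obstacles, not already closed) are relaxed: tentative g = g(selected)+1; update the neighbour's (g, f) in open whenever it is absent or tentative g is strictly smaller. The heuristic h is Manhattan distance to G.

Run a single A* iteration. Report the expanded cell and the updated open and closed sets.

expanded=(0,0); open=[(0,2) g=1 f=10, (1,0) g=2 f=8, (1,1) g=1 f=8]; closed=[(0,0), (0,1)]

step 1: expand (0,0) (f=8, h=7) → closed; open now [(0,2) g=1 f=10, (1,0) g=2 f=8, (1,1) g=1 f=8]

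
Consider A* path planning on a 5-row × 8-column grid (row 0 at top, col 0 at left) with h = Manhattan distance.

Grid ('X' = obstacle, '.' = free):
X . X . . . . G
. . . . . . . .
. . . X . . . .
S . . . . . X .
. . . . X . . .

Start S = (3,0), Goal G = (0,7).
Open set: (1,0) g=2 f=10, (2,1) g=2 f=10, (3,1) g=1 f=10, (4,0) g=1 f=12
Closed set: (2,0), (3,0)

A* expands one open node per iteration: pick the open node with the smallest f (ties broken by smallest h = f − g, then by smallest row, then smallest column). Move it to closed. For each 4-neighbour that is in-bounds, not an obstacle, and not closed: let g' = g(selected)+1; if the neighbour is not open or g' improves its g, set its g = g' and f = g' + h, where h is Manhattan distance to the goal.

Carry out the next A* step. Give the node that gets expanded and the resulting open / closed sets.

expanded=(1,0); open=[(1,1) g=3 f=10, (2,1) g=2 f=10, (3,1) g=1 f=10, (4,0) g=1 f=12]; closed=[(1,0), (2,0), (3,0)]

step 1: expand (1,0) (f=10, h=8) → closed; open now [(1,1) g=3 f=10, (2,1) g=2 f=10, (3,1) g=1 f=10, (4,0) g=1 f=12]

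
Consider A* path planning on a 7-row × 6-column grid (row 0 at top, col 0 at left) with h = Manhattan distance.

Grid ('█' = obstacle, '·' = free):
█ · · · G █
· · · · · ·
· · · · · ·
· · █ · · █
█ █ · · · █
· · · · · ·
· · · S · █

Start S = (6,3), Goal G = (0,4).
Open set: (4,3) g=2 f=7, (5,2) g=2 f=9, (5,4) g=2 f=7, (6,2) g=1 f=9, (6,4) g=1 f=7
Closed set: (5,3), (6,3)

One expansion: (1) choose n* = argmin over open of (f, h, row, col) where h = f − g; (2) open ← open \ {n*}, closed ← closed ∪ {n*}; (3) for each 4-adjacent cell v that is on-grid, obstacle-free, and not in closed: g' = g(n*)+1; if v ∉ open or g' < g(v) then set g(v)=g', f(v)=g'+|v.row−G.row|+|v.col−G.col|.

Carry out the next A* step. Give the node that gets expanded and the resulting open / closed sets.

step 1: expand (4,3) (f=7, h=5) → closed; open now [(3,3) g=3 f=7, (4,2) g=3 f=9, (4,4) g=3 f=7, (5,2) g=2 f=9, (5,4) g=2 f=7, (6,2) g=1 f=9, (6,4) g=1 f=7]

expanded=(4,3); open=[(3,3) g=3 f=7, (4,2) g=3 f=9, (4,4) g=3 f=7, (5,2) g=2 f=9, (5,4) g=2 f=7, (6,2) g=1 f=9, (6,4) g=1 f=7]; closed=[(4,3), (5,3), (6,3)]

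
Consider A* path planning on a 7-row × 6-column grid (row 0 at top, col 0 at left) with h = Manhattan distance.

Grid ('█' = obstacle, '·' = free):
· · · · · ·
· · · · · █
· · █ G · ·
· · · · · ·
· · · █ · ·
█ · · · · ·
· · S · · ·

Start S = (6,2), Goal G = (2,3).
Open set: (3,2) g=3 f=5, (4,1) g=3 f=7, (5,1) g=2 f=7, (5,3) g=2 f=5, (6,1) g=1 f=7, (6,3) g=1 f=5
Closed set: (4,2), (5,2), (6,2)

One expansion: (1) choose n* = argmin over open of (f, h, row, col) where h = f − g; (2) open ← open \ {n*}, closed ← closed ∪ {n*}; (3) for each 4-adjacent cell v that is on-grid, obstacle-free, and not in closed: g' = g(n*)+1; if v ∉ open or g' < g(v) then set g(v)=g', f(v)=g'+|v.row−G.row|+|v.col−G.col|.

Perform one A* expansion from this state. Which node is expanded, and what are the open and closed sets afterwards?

expanded=(3,2); open=[(3,1) g=4 f=7, (3,3) g=4 f=5, (4,1) g=3 f=7, (5,1) g=2 f=7, (5,3) g=2 f=5, (6,1) g=1 f=7, (6,3) g=1 f=5]; closed=[(3,2), (4,2), (5,2), (6,2)]

step 1: expand (3,2) (f=5, h=2) → closed; open now [(3,1) g=4 f=7, (3,3) g=4 f=5, (4,1) g=3 f=7, (5,1) g=2 f=7, (5,3) g=2 f=5, (6,1) g=1 f=7, (6,3) g=1 f=5]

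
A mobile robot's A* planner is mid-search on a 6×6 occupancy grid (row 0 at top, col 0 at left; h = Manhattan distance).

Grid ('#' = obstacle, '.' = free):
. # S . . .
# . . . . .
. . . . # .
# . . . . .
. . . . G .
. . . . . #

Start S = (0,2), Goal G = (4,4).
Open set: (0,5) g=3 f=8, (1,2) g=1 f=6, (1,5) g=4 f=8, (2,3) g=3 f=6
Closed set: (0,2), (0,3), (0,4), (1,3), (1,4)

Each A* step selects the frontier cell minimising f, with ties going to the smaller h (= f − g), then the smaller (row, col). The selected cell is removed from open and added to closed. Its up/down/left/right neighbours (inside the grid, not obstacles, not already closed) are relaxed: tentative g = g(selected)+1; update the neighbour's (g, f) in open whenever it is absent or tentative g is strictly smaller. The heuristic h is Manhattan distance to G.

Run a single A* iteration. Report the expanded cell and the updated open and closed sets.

expanded=(2,3); open=[(0,5) g=3 f=8, (1,2) g=1 f=6, (1,5) g=4 f=8, (2,2) g=4 f=8, (3,3) g=4 f=6]; closed=[(0,2), (0,3), (0,4), (1,3), (1,4), (2,3)]

step 1: expand (2,3) (f=6, h=3) → closed; open now [(0,5) g=3 f=8, (1,2) g=1 f=6, (1,5) g=4 f=8, (2,2) g=4 f=8, (3,3) g=4 f=6]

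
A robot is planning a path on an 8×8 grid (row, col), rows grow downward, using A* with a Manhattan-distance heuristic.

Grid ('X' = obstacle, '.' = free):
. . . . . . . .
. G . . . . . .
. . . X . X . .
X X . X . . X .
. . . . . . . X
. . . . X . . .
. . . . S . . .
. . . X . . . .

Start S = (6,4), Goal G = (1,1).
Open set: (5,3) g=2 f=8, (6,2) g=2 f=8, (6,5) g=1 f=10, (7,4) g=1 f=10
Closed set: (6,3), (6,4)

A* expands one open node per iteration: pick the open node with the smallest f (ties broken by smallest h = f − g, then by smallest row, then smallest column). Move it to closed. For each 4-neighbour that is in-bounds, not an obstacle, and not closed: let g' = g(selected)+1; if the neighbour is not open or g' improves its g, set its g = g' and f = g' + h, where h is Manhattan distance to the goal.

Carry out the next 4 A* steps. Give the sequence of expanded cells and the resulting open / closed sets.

order=[(5,3) → (4,3) → (4,2) → (3,2)]; open=[(2,2) g=6 f=8, (4,1) g=5 f=8, (4,4) g=4 f=10, (5,2) g=3 f=8, (6,2) g=2 f=8, (6,5) g=1 f=10, (7,4) g=1 f=10]; closed=[(3,2), (4,2), (4,3), (5,3), (6,3), (6,4)]

step 1: expand (5,3) (f=8, h=6) → closed; open now [(4,3) g=3 f=8, (5,2) g=3 f=8, (6,2) g=2 f=8, (6,5) g=1 f=10, (7,4) g=1 f=10]
step 2: expand (4,3) (f=8, h=5) → closed; open now [(4,2) g=4 f=8, (4,4) g=4 f=10, (5,2) g=3 f=8, (6,2) g=2 f=8, (6,5) g=1 f=10, (7,4) g=1 f=10]
step 3: expand (4,2) (f=8, h=4) → closed; open now [(3,2) g=5 f=8, (4,1) g=5 f=8, (4,4) g=4 f=10, (5,2) g=3 f=8, (6,2) g=2 f=8, (6,5) g=1 f=10, (7,4) g=1 f=10]
step 4: expand (3,2) (f=8, h=3) → closed; open now [(2,2) g=6 f=8, (4,1) g=5 f=8, (4,4) g=4 f=10, (5,2) g=3 f=8, (6,2) g=2 f=8, (6,5) g=1 f=10, (7,4) g=1 f=10]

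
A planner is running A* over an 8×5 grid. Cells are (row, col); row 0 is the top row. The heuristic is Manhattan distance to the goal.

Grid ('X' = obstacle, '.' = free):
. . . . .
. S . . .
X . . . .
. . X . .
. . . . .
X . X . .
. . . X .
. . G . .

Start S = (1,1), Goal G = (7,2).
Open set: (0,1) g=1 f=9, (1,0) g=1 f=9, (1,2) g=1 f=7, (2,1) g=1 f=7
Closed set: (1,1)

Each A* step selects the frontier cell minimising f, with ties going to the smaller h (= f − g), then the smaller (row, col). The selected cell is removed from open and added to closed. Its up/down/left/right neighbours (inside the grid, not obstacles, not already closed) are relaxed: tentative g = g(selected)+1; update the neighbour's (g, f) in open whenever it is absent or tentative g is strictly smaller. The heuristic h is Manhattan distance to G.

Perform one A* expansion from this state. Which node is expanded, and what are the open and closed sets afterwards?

step 1: expand (1,2) (f=7, h=6) → closed; open now [(0,1) g=1 f=9, (0,2) g=2 f=9, (1,0) g=1 f=9, (1,3) g=2 f=9, (2,1) g=1 f=7, (2,2) g=2 f=7]

expanded=(1,2); open=[(0,1) g=1 f=9, (0,2) g=2 f=9, (1,0) g=1 f=9, (1,3) g=2 f=9, (2,1) g=1 f=7, (2,2) g=2 f=7]; closed=[(1,1), (1,2)]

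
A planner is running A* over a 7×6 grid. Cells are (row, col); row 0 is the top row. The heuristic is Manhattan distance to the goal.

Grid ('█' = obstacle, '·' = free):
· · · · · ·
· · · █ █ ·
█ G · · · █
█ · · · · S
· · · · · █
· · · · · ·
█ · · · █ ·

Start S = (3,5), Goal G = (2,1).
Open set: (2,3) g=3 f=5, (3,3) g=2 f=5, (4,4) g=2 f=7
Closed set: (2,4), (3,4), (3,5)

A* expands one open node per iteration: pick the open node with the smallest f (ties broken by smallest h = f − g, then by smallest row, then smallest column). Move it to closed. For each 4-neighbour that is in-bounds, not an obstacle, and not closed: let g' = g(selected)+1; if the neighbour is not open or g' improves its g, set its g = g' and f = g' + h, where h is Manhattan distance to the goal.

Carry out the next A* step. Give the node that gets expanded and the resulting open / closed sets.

step 1: expand (2,3) (f=5, h=2) → closed; open now [(2,2) g=4 f=5, (3,3) g=2 f=5, (4,4) g=2 f=7]

expanded=(2,3); open=[(2,2) g=4 f=5, (3,3) g=2 f=5, (4,4) g=2 f=7]; closed=[(2,3), (2,4), (3,4), (3,5)]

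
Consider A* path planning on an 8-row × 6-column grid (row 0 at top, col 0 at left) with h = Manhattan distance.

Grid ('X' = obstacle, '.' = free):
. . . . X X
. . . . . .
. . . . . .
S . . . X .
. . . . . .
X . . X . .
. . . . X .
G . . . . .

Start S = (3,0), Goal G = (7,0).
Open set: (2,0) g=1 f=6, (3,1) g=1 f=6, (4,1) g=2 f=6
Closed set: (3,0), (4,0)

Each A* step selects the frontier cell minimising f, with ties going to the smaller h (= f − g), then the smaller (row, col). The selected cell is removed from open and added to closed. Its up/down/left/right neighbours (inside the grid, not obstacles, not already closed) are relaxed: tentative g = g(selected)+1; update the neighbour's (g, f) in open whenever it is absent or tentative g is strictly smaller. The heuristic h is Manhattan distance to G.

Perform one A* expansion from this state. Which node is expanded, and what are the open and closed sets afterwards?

expanded=(4,1); open=[(2,0) g=1 f=6, (3,1) g=1 f=6, (4,2) g=3 f=8, (5,1) g=3 f=6]; closed=[(3,0), (4,0), (4,1)]

step 1: expand (4,1) (f=6, h=4) → closed; open now [(2,0) g=1 f=6, (3,1) g=1 f=6, (4,2) g=3 f=8, (5,1) g=3 f=6]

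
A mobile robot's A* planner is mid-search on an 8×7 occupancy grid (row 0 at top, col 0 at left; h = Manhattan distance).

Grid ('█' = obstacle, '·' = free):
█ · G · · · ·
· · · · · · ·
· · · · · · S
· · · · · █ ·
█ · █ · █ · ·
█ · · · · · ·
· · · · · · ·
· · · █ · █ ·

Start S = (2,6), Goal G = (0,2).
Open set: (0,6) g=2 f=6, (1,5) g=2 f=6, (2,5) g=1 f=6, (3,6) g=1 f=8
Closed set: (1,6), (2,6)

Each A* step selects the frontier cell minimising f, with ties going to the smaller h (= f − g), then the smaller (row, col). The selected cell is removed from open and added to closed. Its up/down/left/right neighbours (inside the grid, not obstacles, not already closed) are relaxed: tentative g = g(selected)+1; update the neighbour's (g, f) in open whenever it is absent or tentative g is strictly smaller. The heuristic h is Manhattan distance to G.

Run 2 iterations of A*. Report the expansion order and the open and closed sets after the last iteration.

step 1: expand (0,6) (f=6, h=4) → closed; open now [(0,5) g=3 f=6, (1,5) g=2 f=6, (2,5) g=1 f=6, (3,6) g=1 f=8]
step 2: expand (0,5) (f=6, h=3) → closed; open now [(0,4) g=4 f=6, (1,5) g=2 f=6, (2,5) g=1 f=6, (3,6) g=1 f=8]

order=[(0,6) → (0,5)]; open=[(0,4) g=4 f=6, (1,5) g=2 f=6, (2,5) g=1 f=6, (3,6) g=1 f=8]; closed=[(0,5), (0,6), (1,6), (2,6)]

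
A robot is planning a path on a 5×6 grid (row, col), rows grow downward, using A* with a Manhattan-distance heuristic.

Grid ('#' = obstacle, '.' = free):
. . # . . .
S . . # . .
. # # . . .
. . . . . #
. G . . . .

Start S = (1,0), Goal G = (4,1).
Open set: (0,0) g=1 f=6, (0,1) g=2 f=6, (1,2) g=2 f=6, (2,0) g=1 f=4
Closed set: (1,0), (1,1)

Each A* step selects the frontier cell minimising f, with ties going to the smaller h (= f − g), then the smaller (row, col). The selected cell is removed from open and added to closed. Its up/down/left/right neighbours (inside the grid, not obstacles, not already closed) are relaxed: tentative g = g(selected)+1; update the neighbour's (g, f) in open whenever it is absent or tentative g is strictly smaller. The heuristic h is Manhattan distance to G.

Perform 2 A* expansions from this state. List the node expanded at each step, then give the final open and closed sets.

step 1: expand (2,0) (f=4, h=3) → closed; open now [(0,0) g=1 f=6, (0,1) g=2 f=6, (1,2) g=2 f=6, (3,0) g=2 f=4]
step 2: expand (3,0) (f=4, h=2) → closed; open now [(0,0) g=1 f=6, (0,1) g=2 f=6, (1,2) g=2 f=6, (3,1) g=3 f=4, (4,0) g=3 f=4]

order=[(2,0) → (3,0)]; open=[(0,0) g=1 f=6, (0,1) g=2 f=6, (1,2) g=2 f=6, (3,1) g=3 f=4, (4,0) g=3 f=4]; closed=[(1,0), (1,1), (2,0), (3,0)]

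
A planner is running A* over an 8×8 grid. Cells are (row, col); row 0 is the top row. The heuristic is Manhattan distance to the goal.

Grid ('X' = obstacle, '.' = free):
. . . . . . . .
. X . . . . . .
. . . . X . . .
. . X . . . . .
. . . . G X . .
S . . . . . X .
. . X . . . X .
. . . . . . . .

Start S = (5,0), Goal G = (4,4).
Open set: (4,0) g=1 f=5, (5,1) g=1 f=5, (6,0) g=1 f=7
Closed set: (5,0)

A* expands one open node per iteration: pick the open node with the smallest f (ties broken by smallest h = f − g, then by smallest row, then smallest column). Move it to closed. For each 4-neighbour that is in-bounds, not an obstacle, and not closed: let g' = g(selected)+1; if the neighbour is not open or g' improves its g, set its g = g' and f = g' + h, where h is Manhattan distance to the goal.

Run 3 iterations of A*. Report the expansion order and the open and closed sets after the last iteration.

order=[(4,0) → (4,1) → (4,2)]; open=[(3,0) g=2 f=7, (3,1) g=3 f=7, (4,3) g=4 f=5, (5,1) g=1 f=5, (5,2) g=4 f=7, (6,0) g=1 f=7]; closed=[(4,0), (4,1), (4,2), (5,0)]

step 1: expand (4,0) (f=5, h=4) → closed; open now [(3,0) g=2 f=7, (4,1) g=2 f=5, (5,1) g=1 f=5, (6,0) g=1 f=7]
step 2: expand (4,1) (f=5, h=3) → closed; open now [(3,0) g=2 f=7, (3,1) g=3 f=7, (4,2) g=3 f=5, (5,1) g=1 f=5, (6,0) g=1 f=7]
step 3: expand (4,2) (f=5, h=2) → closed; open now [(3,0) g=2 f=7, (3,1) g=3 f=7, (4,3) g=4 f=5, (5,1) g=1 f=5, (5,2) g=4 f=7, (6,0) g=1 f=7]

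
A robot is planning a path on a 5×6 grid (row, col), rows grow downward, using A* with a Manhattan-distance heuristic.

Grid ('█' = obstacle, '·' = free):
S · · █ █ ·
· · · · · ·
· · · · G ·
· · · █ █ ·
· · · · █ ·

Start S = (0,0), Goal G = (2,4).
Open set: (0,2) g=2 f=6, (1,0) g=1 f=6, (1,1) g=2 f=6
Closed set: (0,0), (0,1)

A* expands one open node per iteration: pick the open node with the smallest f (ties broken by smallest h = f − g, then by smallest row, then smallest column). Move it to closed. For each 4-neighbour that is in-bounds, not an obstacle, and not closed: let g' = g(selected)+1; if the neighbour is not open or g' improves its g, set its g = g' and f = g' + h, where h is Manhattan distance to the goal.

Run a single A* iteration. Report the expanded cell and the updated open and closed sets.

step 1: expand (0,2) (f=6, h=4) → closed; open now [(1,0) g=1 f=6, (1,1) g=2 f=6, (1,2) g=3 f=6]

expanded=(0,2); open=[(1,0) g=1 f=6, (1,1) g=2 f=6, (1,2) g=3 f=6]; closed=[(0,0), (0,1), (0,2)]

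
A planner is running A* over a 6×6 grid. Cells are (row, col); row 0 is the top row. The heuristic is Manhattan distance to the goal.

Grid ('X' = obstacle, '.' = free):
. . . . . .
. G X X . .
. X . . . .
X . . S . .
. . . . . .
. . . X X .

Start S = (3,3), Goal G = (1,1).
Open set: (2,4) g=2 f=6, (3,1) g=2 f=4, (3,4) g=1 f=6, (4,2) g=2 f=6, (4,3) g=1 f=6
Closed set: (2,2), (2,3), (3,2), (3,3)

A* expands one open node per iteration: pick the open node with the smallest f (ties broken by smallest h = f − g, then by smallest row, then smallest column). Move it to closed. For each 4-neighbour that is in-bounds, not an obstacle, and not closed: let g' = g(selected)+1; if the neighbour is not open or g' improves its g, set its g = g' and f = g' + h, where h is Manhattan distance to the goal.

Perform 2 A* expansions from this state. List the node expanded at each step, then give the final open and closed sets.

step 1: expand (3,1) (f=4, h=2) → closed; open now [(2,4) g=2 f=6, (3,4) g=1 f=6, (4,1) g=3 f=6, (4,2) g=2 f=6, (4,3) g=1 f=6]
step 2: expand (4,1) (f=6, h=3) → closed; open now [(2,4) g=2 f=6, (3,4) g=1 f=6, (4,0) g=4 f=8, (4,2) g=2 f=6, (4,3) g=1 f=6, (5,1) g=4 f=8]

order=[(3,1) → (4,1)]; open=[(2,4) g=2 f=6, (3,4) g=1 f=6, (4,0) g=4 f=8, (4,2) g=2 f=6, (4,3) g=1 f=6, (5,1) g=4 f=8]; closed=[(2,2), (2,3), (3,1), (3,2), (3,3), (4,1)]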